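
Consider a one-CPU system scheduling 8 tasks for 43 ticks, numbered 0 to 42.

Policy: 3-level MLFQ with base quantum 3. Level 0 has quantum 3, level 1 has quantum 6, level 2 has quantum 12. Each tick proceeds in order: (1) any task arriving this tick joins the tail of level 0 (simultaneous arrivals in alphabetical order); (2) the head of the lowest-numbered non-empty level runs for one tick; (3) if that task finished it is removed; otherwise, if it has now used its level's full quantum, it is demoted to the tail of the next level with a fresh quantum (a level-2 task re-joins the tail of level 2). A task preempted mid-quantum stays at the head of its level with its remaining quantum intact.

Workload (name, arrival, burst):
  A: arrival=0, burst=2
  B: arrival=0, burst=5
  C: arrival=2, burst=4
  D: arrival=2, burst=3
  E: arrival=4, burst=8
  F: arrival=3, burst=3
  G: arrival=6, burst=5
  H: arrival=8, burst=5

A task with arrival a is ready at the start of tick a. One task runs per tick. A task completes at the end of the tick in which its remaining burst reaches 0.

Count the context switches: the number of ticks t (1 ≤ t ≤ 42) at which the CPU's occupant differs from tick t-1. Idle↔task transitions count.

t=0: L0/L1/L2 = AB/-/- → run A
t=1: L0/L1/L2 = AB/-/- → run A
t=2: L0/L1/L2 = BCD/-/- → run B
t=3: L0/L1/L2 = BCDF/-/- → run B
t=4: L0/L1/L2 = BCDFE/-/- → run B
t=5: L0/L1/L2 = CDFE/B/- → run C
t=6: L0/L1/L2 = CDFEG/B/- → run C
t=7: L0/L1/L2 = CDFEG/B/- → run C
t=8: L0/L1/L2 = DFEGH/BC/- → run D
t=9: L0/L1/L2 = DFEGH/BC/- → run D
t=10: L0/L1/L2 = DFEGH/BC/- → run D
t=11: L0/L1/L2 = FEGH/BC/- → run F
t=12: L0/L1/L2 = FEGH/BC/- → run F
t=13: L0/L1/L2 = FEGH/BC/- → run F
t=14: L0/L1/L2 = EGH/BC/- → run E
t=15: L0/L1/L2 = EGH/BC/- → run E
t=16: L0/L1/L2 = EGH/BC/- → run E
t=17: L0/L1/L2 = GH/BCE/- → run G
t=18: L0/L1/L2 = GH/BCE/- → run G
t=19: L0/L1/L2 = GH/BCE/- → run G
t=20: L0/L1/L2 = H/BCEG/- → run H
t=21: L0/L1/L2 = H/BCEG/- → run H
t=22: L0/L1/L2 = H/BCEG/- → run H
t=23: L0/L1/L2 = -/BCEGH/- → run B
t=24: L0/L1/L2 = -/BCEGH/- → run B
t=25: L0/L1/L2 = -/CEGH/- → run C
t=26: L0/L1/L2 = -/EGH/- → run E
t=27: L0/L1/L2 = -/EGH/- → run E
t=28: L0/L1/L2 = -/EGH/- → run E
t=29: L0/L1/L2 = -/EGH/- → run E
t=30: L0/L1/L2 = -/EGH/- → run E
t=31: L0/L1/L2 = -/GH/- → run G
t=32: L0/L1/L2 = -/GH/- → run G
t=33: L0/L1/L2 = -/H/- → run H
t=34: L0/L1/L2 = -/H/- → run H
t=35: (idle)
t=36: (idle)
t=37: (idle)
t=38: (idle)
t=39: (idle)
t=40: (idle)
t=41: (idle)
t=42: (idle)

context switches = 13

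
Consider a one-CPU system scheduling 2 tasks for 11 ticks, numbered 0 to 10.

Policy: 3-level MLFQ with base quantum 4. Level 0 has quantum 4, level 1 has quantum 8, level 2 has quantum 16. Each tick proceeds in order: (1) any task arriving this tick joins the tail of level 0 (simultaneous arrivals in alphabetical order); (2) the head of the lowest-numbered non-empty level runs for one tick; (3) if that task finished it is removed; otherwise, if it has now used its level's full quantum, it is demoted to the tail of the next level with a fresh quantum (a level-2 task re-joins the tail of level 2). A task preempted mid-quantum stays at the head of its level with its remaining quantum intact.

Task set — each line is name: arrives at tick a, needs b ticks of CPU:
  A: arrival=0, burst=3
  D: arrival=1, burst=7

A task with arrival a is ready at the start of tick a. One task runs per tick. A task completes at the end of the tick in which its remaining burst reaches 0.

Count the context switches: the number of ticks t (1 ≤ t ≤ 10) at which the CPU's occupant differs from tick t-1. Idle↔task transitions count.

t=0: L0/L1/L2 = A/-/- → run A
t=1: L0/L1/L2 = AD/-/- → run A
t=2: L0/L1/L2 = AD/-/- → run A
t=3: L0/L1/L2 = D/-/- → run D
t=4: L0/L1/L2 = D/-/- → run D
t=5: L0/L1/L2 = D/-/- → run D
t=6: L0/L1/L2 = D/-/- → run D
t=7: L0/L1/L2 = -/D/- → run D
t=8: L0/L1/L2 = -/D/- → run D
t=9: L0/L1/L2 = -/D/- → run D
t=10: (idle)

context switches = 2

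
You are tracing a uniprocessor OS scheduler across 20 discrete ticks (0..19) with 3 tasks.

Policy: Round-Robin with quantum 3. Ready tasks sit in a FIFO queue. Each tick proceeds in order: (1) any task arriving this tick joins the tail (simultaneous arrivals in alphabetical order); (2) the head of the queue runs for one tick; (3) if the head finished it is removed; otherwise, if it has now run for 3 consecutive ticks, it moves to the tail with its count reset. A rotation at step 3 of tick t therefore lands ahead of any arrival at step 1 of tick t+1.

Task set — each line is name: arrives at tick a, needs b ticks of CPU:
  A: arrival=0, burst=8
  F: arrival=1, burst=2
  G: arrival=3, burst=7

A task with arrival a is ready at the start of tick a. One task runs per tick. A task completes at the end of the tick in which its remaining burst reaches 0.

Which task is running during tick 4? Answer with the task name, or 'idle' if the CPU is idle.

t=0: queue=[A] q_used=0 → run A
t=1: queue=[A,F] q_used=1 → run A
t=2: queue=[A,F] q_used=2 → run A
t=3: queue=[F,A,G] q_used=0 → run F
t=4: queue=[F,A,G] q_used=1 → run F
t=5: queue=[A,G] q_used=0 → run A
t=6: queue=[A,G] q_used=1 → run A
t=7: queue=[A,G] q_used=2 → run A
t=8: queue=[G,A] q_used=0 → run G
t=9: queue=[G,A] q_used=1 → run G
t=10: queue=[G,A] q_used=2 → run G
t=11: queue=[A,G] q_used=0 → run A
t=12: queue=[A,G] q_used=1 → run A
t=13: queue=[G] q_used=0 → run G
t=14: queue=[G] q_used=1 → run G
t=15: queue=[G] q_used=2 → run G
t=16: queue=[G] q_used=0 → run G
t=17: (idle)
t=18: (idle)
t=19: (idle)

running at tick 4 = F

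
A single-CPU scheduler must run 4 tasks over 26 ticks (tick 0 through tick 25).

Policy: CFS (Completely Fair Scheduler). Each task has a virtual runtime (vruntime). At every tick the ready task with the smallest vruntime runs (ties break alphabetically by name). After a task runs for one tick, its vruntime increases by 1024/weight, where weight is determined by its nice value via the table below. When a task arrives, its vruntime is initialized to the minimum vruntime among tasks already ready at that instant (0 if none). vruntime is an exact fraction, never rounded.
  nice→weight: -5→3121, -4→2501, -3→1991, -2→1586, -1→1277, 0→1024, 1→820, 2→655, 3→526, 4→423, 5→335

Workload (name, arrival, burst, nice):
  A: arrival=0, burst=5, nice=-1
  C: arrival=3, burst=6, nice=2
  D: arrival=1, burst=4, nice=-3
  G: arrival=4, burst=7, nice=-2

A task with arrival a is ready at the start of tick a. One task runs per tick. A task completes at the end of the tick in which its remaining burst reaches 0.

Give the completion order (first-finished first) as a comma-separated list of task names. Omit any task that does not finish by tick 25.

t=0: vr[A=0] → run A
t=1: vr[A=1024/1277 D=1024/1277] → run A
t=2: vr[A=2048/1277 D=1024/1277] → run D
t=3: vr[A=2048/1277 C=3346432/2542507 D=3346432/2542507] → run C
t=4: vr[A=2048/1277 C=4795440128/1665342085 D=3346432/2542507 G=3346432/2542507] → run D
t=5: vr[A=2048/1277 C=4795440128/1665342085 D=4654080/2542507 G=3346432/2542507] → run G
t=6: vr[A=2048/1277 C=4795440128/1665342085 D=4654080/2542507 G=3955484160/2016208051] → run A
t=7: vr[A=3072/1277 C=4795440128/1665342085 D=4654080/2542507 G=3955484160/2016208051] → run D
t=8: vr[A=3072/1277 C=4795440128/1665342085 D=5961728/2542507 G=3955484160/2016208051] → run G
t=9: vr[A=3072/1277 C=4795440128/1665342085 D=5961728/2542507 G=5257247744/2016208051] → run D
t=10: vr[A=3072/1277 C=4795440128/1665342085 G=5257247744/2016208051] → run A
t=11: vr[A=4096/1277 C=4795440128/1665342085 G=5257247744/2016208051] → run G
t=12: vr[A=4096/1277 C=4795440128/1665342085 G=6559011328/2016208051] → run C
t=13: vr[A=4096/1277 C=7398967296/1665342085 G=6559011328/2016208051] → run A
t=14: vr[C=7398967296/1665342085 G=6559011328/2016208051] → run G
t=15: vr[C=7398967296/1665342085 G=7860774912/2016208051] → run G
t=16: vr[C=7398967296/1665342085 G=9162538496/2016208051] → run C
t=17: vr[C=10002494464/1665342085 G=9162538496/2016208051] → run G
t=18: vr[C=10002494464/1665342085 G=10464302080/2016208051] → run G
t=19: vr[C=10002494464/1665342085] → run C
t=20: vr[C=12606021632/1665342085] → run C
t=21: vr[C=3041909760/333068417] → run C
t=22: (idle)
t=23: (idle)
t=24: (idle)
t=25: (idle)

completion order = D, A, G, C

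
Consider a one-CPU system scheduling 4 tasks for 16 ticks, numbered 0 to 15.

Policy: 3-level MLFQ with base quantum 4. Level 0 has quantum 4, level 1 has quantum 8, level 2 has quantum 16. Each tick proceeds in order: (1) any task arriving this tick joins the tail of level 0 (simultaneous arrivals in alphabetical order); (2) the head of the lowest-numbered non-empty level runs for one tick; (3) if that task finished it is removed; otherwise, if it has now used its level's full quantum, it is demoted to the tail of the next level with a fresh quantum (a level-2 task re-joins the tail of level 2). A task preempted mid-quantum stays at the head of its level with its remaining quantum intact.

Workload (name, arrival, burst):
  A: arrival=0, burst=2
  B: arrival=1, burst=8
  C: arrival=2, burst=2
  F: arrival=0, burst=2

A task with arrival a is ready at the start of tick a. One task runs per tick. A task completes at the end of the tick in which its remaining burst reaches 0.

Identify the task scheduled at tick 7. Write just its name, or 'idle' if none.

running at tick 7 = B

t=0: L0/L1/L2 = AF/-/- → run A
t=1: L0/L1/L2 = AFB/-/- → run A
t=2: L0/L1/L2 = FBC/-/- → run F
t=3: L0/L1/L2 = FBC/-/- → run F
t=4: L0/L1/L2 = BC/-/- → run B
t=5: L0/L1/L2 = BC/-/- → run B
t=6: L0/L1/L2 = BC/-/- → run B
t=7: L0/L1/L2 = BC/-/- → run B
t=8: L0/L1/L2 = C/B/- → run C
t=9: L0/L1/L2 = C/B/- → run C
t=10: L0/L1/L2 = -/B/- → run B
t=11: L0/L1/L2 = -/B/- → run B
t=12: L0/L1/L2 = -/B/- → run B
t=13: L0/L1/L2 = -/B/- → run B
t=14: (idle)
t=15: (idle)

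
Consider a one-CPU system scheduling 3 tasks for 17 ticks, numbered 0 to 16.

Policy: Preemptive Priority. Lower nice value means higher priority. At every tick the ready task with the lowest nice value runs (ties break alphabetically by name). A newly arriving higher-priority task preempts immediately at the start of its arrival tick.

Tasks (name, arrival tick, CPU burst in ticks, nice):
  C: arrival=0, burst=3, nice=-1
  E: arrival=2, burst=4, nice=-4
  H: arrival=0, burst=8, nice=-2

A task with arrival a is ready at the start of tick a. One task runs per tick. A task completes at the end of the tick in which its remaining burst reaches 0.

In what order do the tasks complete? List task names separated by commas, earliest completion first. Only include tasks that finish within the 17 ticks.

completion order = E, H, C

t=0: ready={C,H} → run H
t=1: ready={C,H} → run H
t=2: ready={C,E,H} → run E
t=3: ready={C,E,H} → run E
t=4: ready={C,E,H} → run E
t=5: ready={C,E,H} → run E
t=6: ready={C,H} → run H
t=7: ready={C,H} → run H
t=8: ready={C,H} → run H
t=9: ready={C,H} → run H
t=10: ready={C,H} → run H
t=11: ready={C,H} → run H
t=12: ready={C} → run C
t=13: ready={C} → run C
t=14: ready={C} → run C
t=15: (idle)
t=16: (idle)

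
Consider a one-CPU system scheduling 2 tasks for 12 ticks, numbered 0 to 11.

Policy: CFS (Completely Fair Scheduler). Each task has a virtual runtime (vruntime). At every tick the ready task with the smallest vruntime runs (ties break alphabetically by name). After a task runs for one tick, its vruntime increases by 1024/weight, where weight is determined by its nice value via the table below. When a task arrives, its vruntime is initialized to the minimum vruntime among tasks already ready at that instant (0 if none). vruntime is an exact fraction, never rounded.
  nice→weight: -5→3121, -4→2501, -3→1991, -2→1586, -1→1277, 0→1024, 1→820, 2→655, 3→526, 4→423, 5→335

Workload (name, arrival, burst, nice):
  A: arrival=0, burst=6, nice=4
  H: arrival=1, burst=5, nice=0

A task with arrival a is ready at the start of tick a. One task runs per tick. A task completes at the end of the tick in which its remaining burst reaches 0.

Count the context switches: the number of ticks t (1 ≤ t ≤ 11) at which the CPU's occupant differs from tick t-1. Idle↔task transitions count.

context switches = 5

t=0: vr[A=0] → run A
t=1: vr[A=1024/423 H=1024/423] → run A
t=2: vr[A=2048/423 H=1024/423] → run H
t=3: vr[A=2048/423 H=1447/423] → run H
t=4: vr[A=2048/423 H=1870/423] → run H
t=5: vr[A=2048/423 H=2293/423] → run A
t=6: vr[A=1024/141 H=2293/423] → run H
t=7: vr[A=1024/141 H=2716/423] → run H
t=8: vr[A=1024/141] → run A
t=9: vr[A=4096/423] → run A
t=10: vr[A=5120/423] → run A
t=11: (idle)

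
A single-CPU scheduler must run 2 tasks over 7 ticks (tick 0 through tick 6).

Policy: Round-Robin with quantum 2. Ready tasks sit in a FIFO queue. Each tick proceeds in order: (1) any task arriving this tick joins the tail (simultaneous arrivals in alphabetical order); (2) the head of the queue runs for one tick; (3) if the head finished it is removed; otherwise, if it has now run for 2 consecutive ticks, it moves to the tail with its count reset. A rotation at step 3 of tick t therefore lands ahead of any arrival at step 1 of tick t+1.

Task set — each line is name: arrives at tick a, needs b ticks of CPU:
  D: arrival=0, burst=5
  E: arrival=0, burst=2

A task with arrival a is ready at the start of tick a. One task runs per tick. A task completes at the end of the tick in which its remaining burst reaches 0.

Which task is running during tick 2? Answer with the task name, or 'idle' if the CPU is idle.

running at tick 2 = E

t=0: queue=[D,E] q_used=0 → run D
t=1: queue=[D,E] q_used=1 → run D
t=2: queue=[E,D] q_used=0 → run E
t=3: queue=[E,D] q_used=1 → run E
t=4: queue=[D] q_used=0 → run D
t=5: queue=[D] q_used=1 → run D
t=6: queue=[D] q_used=0 → run D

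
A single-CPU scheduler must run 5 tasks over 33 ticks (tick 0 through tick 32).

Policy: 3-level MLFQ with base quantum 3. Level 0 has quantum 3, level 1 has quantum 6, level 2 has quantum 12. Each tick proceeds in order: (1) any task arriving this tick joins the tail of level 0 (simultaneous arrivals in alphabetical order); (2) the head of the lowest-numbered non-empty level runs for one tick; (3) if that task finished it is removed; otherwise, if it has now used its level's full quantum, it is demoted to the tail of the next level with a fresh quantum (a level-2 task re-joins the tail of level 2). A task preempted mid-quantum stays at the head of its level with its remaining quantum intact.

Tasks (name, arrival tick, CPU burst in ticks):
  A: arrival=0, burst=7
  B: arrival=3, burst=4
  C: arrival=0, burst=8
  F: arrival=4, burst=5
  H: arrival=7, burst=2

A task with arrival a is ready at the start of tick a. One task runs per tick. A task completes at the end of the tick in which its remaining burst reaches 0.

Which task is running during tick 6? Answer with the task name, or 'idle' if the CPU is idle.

running at tick 6 = B

t=0: L0/L1/L2 = AC/-/- → run A
t=1: L0/L1/L2 = AC/-/- → run A
t=2: L0/L1/L2 = AC/-/- → run A
t=3: L0/L1/L2 = CB/A/- → run C
t=4: L0/L1/L2 = CBF/A/- → run C
t=5: L0/L1/L2 = CBF/A/- → run C
t=6: L0/L1/L2 = BF/AC/- → run B
t=7: L0/L1/L2 = BFH/AC/- → run B
t=8: L0/L1/L2 = BFH/AC/- → run B
t=9: L0/L1/L2 = FH/ACB/- → run F
t=10: L0/L1/L2 = FH/ACB/- → run F
t=11: L0/L1/L2 = FH/ACB/- → run F
t=12: L0/L1/L2 = H/ACBF/- → run H
t=13: L0/L1/L2 = H/ACBF/- → run H
t=14: L0/L1/L2 = -/ACBF/- → run A
t=15: L0/L1/L2 = -/ACBF/- → run A
t=16: L0/L1/L2 = -/ACBF/- → run A
t=17: L0/L1/L2 = -/ACBF/- → run A
t=18: L0/L1/L2 = -/CBF/- → run C
t=19: L0/L1/L2 = -/CBF/- → run C
t=20: L0/L1/L2 = -/CBF/- → run C
t=21: L0/L1/L2 = -/CBF/- → run C
t=22: L0/L1/L2 = -/CBF/- → run C
t=23: L0/L1/L2 = -/BF/- → run B
t=24: L0/L1/L2 = -/F/- → run F
t=25: L0/L1/L2 = -/F/- → run F
t=26: (idle)
t=27: (idle)
t=28: (idle)
t=29: (idle)
t=30: (idle)
t=31: (idle)
t=32: (idle)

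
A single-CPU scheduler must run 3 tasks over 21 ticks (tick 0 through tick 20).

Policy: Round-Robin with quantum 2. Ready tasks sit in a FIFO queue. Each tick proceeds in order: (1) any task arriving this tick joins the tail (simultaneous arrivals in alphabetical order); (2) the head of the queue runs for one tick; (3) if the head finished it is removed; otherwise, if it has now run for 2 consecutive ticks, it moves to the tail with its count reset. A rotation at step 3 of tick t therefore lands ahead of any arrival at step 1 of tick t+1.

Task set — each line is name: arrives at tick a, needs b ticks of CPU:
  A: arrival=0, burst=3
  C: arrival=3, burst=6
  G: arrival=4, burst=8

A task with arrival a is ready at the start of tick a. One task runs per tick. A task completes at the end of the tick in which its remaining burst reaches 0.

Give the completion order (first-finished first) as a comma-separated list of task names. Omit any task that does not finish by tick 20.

completion order = A, C, G

t=0: queue=[A] q_used=0 → run A
t=1: queue=[A] q_used=1 → run A
t=2: queue=[A] q_used=0 → run A
t=3: queue=[C] q_used=0 → run C
t=4: queue=[C,G] q_used=1 → run C
t=5: queue=[G,C] q_used=0 → run G
t=6: queue=[G,C] q_used=1 → run G
t=7: queue=[C,G] q_used=0 → run C
t=8: queue=[C,G] q_used=1 → run C
t=9: queue=[G,C] q_used=0 → run G
t=10: queue=[G,C] q_used=1 → run G
t=11: queue=[C,G] q_used=0 → run C
t=12: queue=[C,G] q_used=1 → run C
t=13: queue=[G] q_used=0 → run G
t=14: queue=[G] q_used=1 → run G
t=15: queue=[G] q_used=0 → run G
t=16: queue=[G] q_used=1 → run G
t=17: (idle)
t=18: (idle)
t=19: (idle)
t=20: (idle)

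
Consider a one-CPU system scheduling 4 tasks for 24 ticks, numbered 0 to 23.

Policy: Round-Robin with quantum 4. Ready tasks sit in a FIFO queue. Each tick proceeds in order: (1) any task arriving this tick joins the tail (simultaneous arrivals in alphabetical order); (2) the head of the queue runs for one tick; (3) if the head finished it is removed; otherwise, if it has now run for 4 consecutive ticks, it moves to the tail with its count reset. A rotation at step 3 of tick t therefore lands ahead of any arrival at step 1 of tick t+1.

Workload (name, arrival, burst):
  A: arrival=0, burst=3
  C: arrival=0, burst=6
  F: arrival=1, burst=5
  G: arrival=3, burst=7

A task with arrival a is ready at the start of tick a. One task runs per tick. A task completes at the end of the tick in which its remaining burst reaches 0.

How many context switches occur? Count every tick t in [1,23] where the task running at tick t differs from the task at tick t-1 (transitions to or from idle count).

t=0: queue=[A,C] q_used=0 → run A
t=1: queue=[A,C,F] q_used=1 → run A
t=2: queue=[A,C,F] q_used=2 → run A
t=3: queue=[C,F,G] q_used=0 → run C
t=4: queue=[C,F,G] q_used=1 → run C
t=5: queue=[C,F,G] q_used=2 → run C
t=6: queue=[C,F,G] q_used=3 → run C
t=7: queue=[F,G,C] q_used=0 → run F
t=8: queue=[F,G,C] q_used=1 → run F
t=9: queue=[F,G,C] q_used=2 → run F
t=10: queue=[F,G,C] q_used=3 → run F
t=11: queue=[G,C,F] q_used=0 → run G
t=12: queue=[G,C,F] q_used=1 → run G
t=13: queue=[G,C,F] q_used=2 → run G
t=14: queue=[G,C,F] q_used=3 → run G
t=15: queue=[C,F,G] q_used=0 → run C
t=16: queue=[C,F,G] q_used=1 → run C
t=17: queue=[F,G] q_used=0 → run F
t=18: queue=[G] q_used=0 → run G
t=19: queue=[G] q_used=1 → run G
t=20: queue=[G] q_used=2 → run G
t=21: (idle)
t=22: (idle)
t=23: (idle)

context switches = 7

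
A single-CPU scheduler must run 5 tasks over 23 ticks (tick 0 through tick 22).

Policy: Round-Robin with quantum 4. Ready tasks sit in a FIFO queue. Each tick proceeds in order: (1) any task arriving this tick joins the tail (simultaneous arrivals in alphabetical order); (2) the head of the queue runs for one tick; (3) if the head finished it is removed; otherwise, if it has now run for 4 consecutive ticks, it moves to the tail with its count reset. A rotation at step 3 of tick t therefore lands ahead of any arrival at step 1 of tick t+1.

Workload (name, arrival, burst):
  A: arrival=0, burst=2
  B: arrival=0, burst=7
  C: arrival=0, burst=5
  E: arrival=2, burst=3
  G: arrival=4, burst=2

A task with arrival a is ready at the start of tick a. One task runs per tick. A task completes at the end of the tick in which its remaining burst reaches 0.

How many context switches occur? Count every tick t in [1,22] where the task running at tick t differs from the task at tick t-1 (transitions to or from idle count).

t=0: queue=[A,B,C] q_used=0 → run A
t=1: queue=[A,B,C] q_used=1 → run A
t=2: queue=[B,C,E] q_used=0 → run B
t=3: queue=[B,C,E] q_used=1 → run B
t=4: queue=[B,C,E,G] q_used=2 → run B
t=5: queue=[B,C,E,G] q_used=3 → run B
t=6: queue=[C,E,G,B] q_used=0 → run C
t=7: queue=[C,E,G,B] q_used=1 → run C
t=8: queue=[C,E,G,B] q_used=2 → run C
t=9: queue=[C,E,G,B] q_used=3 → run C
t=10: queue=[E,G,B,C] q_used=0 → run E
t=11: queue=[E,G,B,C] q_used=1 → run E
t=12: queue=[E,G,B,C] q_used=2 → run E
t=13: queue=[G,B,C] q_used=0 → run G
t=14: queue=[G,B,C] q_used=1 → run G
t=15: queue=[B,C] q_used=0 → run B
t=16: queue=[B,C] q_used=1 → run B
t=17: queue=[B,C] q_used=2 → run B
t=18: queue=[C] q_used=0 → run C
t=19: (idle)
t=20: (idle)
t=21: (idle)
t=22: (idle)

context switches = 7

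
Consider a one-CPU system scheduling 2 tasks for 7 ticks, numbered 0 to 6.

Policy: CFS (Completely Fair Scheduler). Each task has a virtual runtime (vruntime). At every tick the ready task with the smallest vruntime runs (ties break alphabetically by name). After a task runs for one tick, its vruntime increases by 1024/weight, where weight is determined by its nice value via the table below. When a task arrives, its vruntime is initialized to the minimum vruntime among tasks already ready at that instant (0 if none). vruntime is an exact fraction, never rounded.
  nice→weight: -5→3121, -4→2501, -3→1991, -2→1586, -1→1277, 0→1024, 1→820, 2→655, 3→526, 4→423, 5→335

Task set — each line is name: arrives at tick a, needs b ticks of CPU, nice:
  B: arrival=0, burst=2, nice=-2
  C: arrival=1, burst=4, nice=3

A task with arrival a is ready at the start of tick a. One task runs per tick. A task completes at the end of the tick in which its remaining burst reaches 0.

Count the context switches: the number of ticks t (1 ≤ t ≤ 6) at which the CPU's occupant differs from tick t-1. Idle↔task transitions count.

t=0: vr[B=0] → run B
t=1: vr[B=512/793 C=512/793] → run B
t=2: vr[C=512/793] → run C
t=3: vr[C=540672/208559] → run C
t=4: vr[C=946688/208559] → run C
t=5: vr[C=1352704/208559] → run C
t=6: (idle)

context switches = 2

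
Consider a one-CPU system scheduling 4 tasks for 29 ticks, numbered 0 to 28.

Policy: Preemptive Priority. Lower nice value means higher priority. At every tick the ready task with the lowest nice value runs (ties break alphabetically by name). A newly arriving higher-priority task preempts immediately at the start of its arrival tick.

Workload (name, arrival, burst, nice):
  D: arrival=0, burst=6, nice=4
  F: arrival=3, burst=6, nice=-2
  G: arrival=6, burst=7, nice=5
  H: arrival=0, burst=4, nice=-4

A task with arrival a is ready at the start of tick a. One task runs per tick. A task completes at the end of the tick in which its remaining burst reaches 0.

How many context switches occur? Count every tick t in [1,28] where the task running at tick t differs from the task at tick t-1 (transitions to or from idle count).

t=0: ready={D,H} → run H
t=1: ready={D,H} → run H
t=2: ready={D,H} → run H
t=3: ready={D,F,H} → run H
t=4: ready={D,F} → run F
t=5: ready={D,F} → run F
t=6: ready={D,F,G} → run F
t=7: ready={D,F,G} → run F
t=8: ready={D,F,G} → run F
t=9: ready={D,F,G} → run F
t=10: ready={D,G} → run D
t=11: ready={D,G} → run D
t=12: ready={D,G} → run D
t=13: ready={D,G} → run D
t=14: ready={D,G} → run D
t=15: ready={D,G} → run D
t=16: ready={G} → run G
t=17: ready={G} → run G
t=18: ready={G} → run G
t=19: ready={G} → run G
t=20: ready={G} → run G
t=21: ready={G} → run G
t=22: ready={G} → run G
t=23: (idle)
t=24: (idle)
t=25: (idle)
t=26: (idle)
t=27: (idle)
t=28: (idle)

context switches = 4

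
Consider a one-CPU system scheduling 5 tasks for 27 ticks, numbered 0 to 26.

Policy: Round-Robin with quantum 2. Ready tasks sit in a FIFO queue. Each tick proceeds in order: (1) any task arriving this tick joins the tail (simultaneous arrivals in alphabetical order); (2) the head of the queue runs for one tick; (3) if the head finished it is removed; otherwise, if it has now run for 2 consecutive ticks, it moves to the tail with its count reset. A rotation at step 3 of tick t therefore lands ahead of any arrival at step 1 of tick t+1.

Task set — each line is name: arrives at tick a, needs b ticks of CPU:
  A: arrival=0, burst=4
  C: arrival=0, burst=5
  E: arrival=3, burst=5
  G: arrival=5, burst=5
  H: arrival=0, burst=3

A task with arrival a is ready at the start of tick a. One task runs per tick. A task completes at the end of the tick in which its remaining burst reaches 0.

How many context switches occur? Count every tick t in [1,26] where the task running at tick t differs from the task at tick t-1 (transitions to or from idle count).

context switches = 13

t=0: queue=[A,C,H] q_used=0 → run A
t=1: queue=[A,C,H] q_used=1 → run A
t=2: queue=[C,H,A] q_used=0 → run C
t=3: queue=[C,H,A,E] q_used=1 → run C
t=4: queue=[H,A,E,C] q_used=0 → run H
t=5: queue=[H,A,E,C,G] q_used=1 → run H
t=6: queue=[A,E,C,G,H] q_used=0 → run A
t=7: queue=[A,E,C,G,H] q_used=1 → run A
t=8: queue=[E,C,G,H] q_used=0 → run E
t=9: queue=[E,C,G,H] q_used=1 → run E
t=10: queue=[C,G,H,E] q_used=0 → run C
t=11: queue=[C,G,H,E] q_used=1 → run C
t=12: queue=[G,H,E,C] q_used=0 → run G
t=13: queue=[G,H,E,C] q_used=1 → run G
t=14: queue=[H,E,C,G] q_used=0 → run H
t=15: queue=[E,C,G] q_used=0 → run E
t=16: queue=[E,C,G] q_used=1 → run E
t=17: queue=[C,G,E] q_used=0 → run C
t=18: queue=[G,E] q_used=0 → run G
t=19: queue=[G,E] q_used=1 → run G
t=20: queue=[E,G] q_used=0 → run E
t=21: queue=[G] q_used=0 → run G
t=22: (idle)
t=23: (idle)
t=24: (idle)
t=25: (idle)
t=26: (idle)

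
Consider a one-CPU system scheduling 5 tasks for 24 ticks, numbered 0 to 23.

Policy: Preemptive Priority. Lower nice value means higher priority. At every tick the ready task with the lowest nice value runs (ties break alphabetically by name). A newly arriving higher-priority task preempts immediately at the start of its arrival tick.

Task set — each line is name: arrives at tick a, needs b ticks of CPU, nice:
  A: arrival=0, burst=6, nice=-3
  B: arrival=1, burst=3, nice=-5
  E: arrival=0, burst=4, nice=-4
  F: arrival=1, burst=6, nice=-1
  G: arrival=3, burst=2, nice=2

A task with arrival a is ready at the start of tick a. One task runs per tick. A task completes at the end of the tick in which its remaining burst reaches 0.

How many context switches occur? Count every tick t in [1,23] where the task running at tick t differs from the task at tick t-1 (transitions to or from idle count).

context switches = 6

t=0: ready={A,E} → run E
t=1: ready={A,B,E,F} → run B
t=2: ready={A,B,E,F} → run B
t=3: ready={A,B,E,F,G} → run B
t=4: ready={A,E,F,G} → run E
t=5: ready={A,E,F,G} → run E
t=6: ready={A,E,F,G} → run E
t=7: ready={A,F,G} → run A
t=8: ready={A,F,G} → run A
t=9: ready={A,F,G} → run A
t=10: ready={A,F,G} → run A
t=11: ready={A,F,G} → run A
t=12: ready={A,F,G} → run A
t=13: ready={F,G} → run F
t=14: ready={F,G} → run F
t=15: ready={F,G} → run F
t=16: ready={F,G} → run F
t=17: ready={F,G} → run F
t=18: ready={F,G} → run F
t=19: ready={G} → run G
t=20: ready={G} → run G
t=21: (idle)
t=22: (idle)
t=23: (idle)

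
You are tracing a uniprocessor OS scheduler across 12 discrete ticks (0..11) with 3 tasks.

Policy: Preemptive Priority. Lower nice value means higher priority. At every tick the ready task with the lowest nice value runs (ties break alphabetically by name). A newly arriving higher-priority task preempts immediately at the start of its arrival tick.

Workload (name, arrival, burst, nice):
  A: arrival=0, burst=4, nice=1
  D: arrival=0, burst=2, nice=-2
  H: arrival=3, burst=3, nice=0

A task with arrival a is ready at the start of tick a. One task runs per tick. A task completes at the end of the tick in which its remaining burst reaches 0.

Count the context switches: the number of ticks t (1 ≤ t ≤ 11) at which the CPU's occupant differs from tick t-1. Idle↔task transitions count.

context switches = 4

t=0: ready={A,D} → run D
t=1: ready={A,D} → run D
t=2: ready={A} → run A
t=3: ready={A,H} → run H
t=4: ready={A,H} → run H
t=5: ready={A,H} → run H
t=6: ready={A} → run A
t=7: ready={A} → run A
t=8: ready={A} → run A
t=9: (idle)
t=10: (idle)
t=11: (idle)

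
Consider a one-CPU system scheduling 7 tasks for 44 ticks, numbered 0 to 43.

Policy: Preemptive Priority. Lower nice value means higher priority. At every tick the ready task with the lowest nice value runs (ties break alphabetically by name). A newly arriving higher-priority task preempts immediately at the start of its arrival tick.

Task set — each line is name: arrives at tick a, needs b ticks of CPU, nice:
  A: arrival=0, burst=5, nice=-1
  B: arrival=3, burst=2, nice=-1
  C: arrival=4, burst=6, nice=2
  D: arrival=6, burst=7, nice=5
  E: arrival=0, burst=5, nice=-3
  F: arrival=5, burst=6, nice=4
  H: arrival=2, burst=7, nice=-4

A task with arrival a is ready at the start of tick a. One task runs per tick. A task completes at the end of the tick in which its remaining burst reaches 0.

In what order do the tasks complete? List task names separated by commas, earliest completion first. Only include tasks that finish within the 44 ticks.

completion order = H, E, A, B, C, F, D

t=0: ready={A,E} → run E
t=1: ready={A,E} → run E
t=2: ready={A,E,H} → run H
t=3: ready={A,B,E,H} → run H
t=4: ready={A,B,C,E,H} → run H
t=5: ready={A,B,C,E,F,H} → run H
t=6: ready={A,B,C,D,E,F,H} → run H
t=7: ready={A,B,C,D,E,F,H} → run H
t=8: ready={A,B,C,D,E,F,H} → run H
t=9: ready={A,B,C,D,E,F} → run E
t=10: ready={A,B,C,D,E,F} → run E
t=11: ready={A,B,C,D,E,F} → run E
t=12: ready={A,B,C,D,F} → run A
t=13: ready={A,B,C,D,F} → run A
t=14: ready={A,B,C,D,F} → run A
t=15: ready={A,B,C,D,F} → run A
t=16: ready={A,B,C,D,F} → run A
t=17: ready={B,C,D,F} → run B
t=18: ready={B,C,D,F} → run B
t=19: ready={C,D,F} → run C
t=20: ready={C,D,F} → run C
t=21: ready={C,D,F} → run C
t=22: ready={C,D,F} → run C
t=23: ready={C,D,F} → run C
t=24: ready={C,D,F} → run C
t=25: ready={D,F} → run F
t=26: ready={D,F} → run F
t=27: ready={D,F} → run F
t=28: ready={D,F} → run F
t=29: ready={D,F} → run F
t=30: ready={D,F} → run F
t=31: ready={D} → run D
t=32: ready={D} → run D
t=33: ready={D} → run D
t=34: ready={D} → run D
t=35: ready={D} → run D
t=36: ready={D} → run D
t=37: ready={D} → run D
t=38: (idle)
t=39: (idle)
t=40: (idle)
t=41: (idle)
t=42: (idle)
t=43: (idle)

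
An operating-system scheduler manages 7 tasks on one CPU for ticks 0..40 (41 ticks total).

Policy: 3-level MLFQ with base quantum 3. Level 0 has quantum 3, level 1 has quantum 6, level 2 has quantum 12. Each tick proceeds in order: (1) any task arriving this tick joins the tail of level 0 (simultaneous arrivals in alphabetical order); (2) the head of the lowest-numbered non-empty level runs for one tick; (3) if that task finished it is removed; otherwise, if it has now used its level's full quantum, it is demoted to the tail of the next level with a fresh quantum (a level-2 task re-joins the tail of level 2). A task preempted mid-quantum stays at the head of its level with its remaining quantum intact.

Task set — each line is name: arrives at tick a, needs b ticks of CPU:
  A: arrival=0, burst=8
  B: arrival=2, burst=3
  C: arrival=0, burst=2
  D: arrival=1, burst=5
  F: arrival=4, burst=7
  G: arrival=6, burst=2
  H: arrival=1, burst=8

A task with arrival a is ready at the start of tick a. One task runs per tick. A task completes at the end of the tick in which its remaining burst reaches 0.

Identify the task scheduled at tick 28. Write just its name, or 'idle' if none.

running at tick 28 = H

t=0: L0/L1/L2 = AC/-/- → run A
t=1: L0/L1/L2 = ACDH/-/- → run A
t=2: L0/L1/L2 = ACDHB/-/- → run A
t=3: L0/L1/L2 = CDHB/A/- → run C
t=4: L0/L1/L2 = CDHBF/A/- → run C
t=5: L0/L1/L2 = DHBF/A/- → run D
t=6: L0/L1/L2 = DHBFG/A/- → run D
t=7: L0/L1/L2 = DHBFG/A/- → run D
t=8: L0/L1/L2 = HBFG/AD/- → run H
t=9: L0/L1/L2 = HBFG/AD/- → run H
t=10: L0/L1/L2 = HBFG/AD/- → run H
t=11: L0/L1/L2 = BFG/ADH/- → run B
t=12: L0/L1/L2 = BFG/ADH/- → run B
t=13: L0/L1/L2 = BFG/ADH/- → run B
t=14: L0/L1/L2 = FG/ADH/- → run F
t=15: L0/L1/L2 = FG/ADH/- → run F
t=16: L0/L1/L2 = FG/ADH/- → run F
t=17: L0/L1/L2 = G/ADHF/- → run G
t=18: L0/L1/L2 = G/ADHF/- → run G
t=19: L0/L1/L2 = -/ADHF/- → run A
t=20: L0/L1/L2 = -/ADHF/- → run A
t=21: L0/L1/L2 = -/ADHF/- → run A
t=22: L0/L1/L2 = -/ADHF/- → run A
t=23: L0/L1/L2 = -/ADHF/- → run A
t=24: L0/L1/L2 = -/DHF/- → run D
t=25: L0/L1/L2 = -/DHF/- → run D
t=26: L0/L1/L2 = -/HF/- → run H
t=27: L0/L1/L2 = -/HF/- → run H
t=28: L0/L1/L2 = -/HF/- → run H
t=29: L0/L1/L2 = -/HF/- → run H
t=30: L0/L1/L2 = -/HF/- → run H
t=31: L0/L1/L2 = -/F/- → run F
t=32: L0/L1/L2 = -/F/- → run F
t=33: L0/L1/L2 = -/F/- → run F
t=34: L0/L1/L2 = -/F/- → run F
t=35: (idle)
t=36: (idle)
t=37: (idle)
t=38: (idle)
t=39: (idle)
t=40: (idle)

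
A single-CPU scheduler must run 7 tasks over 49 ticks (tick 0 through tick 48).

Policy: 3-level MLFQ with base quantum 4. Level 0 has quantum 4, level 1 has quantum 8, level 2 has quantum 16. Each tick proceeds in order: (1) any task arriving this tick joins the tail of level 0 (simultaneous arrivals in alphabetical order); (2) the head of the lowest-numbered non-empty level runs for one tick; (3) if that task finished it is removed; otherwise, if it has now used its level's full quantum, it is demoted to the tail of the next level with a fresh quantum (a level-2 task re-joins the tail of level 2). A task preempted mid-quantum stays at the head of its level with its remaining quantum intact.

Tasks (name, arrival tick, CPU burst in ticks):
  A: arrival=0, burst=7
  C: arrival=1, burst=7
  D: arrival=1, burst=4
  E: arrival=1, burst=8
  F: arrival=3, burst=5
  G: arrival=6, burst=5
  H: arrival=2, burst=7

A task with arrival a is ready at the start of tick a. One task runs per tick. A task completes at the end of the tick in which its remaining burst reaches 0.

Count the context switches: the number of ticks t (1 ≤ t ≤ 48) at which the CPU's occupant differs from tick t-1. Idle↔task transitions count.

t=0: L0/L1/L2 = A/-/- → run A
t=1: L0/L1/L2 = ACDE/-/- → run A
t=2: L0/L1/L2 = ACDEH/-/- → run A
t=3: L0/L1/L2 = ACDEHF/-/- → run A
t=4: L0/L1/L2 = CDEHF/A/- → run C
t=5: L0/L1/L2 = CDEHF/A/- → run C
t=6: L0/L1/L2 = CDEHFG/A/- → run C
t=7: L0/L1/L2 = CDEHFG/A/- → run C
t=8: L0/L1/L2 = DEHFG/AC/- → run D
t=9: L0/L1/L2 = DEHFG/AC/- → run D
t=10: L0/L1/L2 = DEHFG/AC/- → run D
t=11: L0/L1/L2 = DEHFG/AC/- → run D
t=12: L0/L1/L2 = EHFG/AC/- → run E
t=13: L0/L1/L2 = EHFG/AC/- → run E
t=14: L0/L1/L2 = EHFG/AC/- → run E
t=15: L0/L1/L2 = EHFG/AC/- → run E
t=16: L0/L1/L2 = HFG/ACE/- → run H
t=17: L0/L1/L2 = HFG/ACE/- → run H
t=18: L0/L1/L2 = HFG/ACE/- → run H
t=19: L0/L1/L2 = HFG/ACE/- → run H
t=20: L0/L1/L2 = FG/ACEH/- → run F
t=21: L0/L1/L2 = FG/ACEH/- → run F
t=22: L0/L1/L2 = FG/ACEH/- → run F
t=23: L0/L1/L2 = FG/ACEH/- → run F
t=24: L0/L1/L2 = G/ACEHF/- → run G
t=25: L0/L1/L2 = G/ACEHF/- → run G
t=26: L0/L1/L2 = G/ACEHF/- → run G
t=27: L0/L1/L2 = G/ACEHF/- → run G
t=28: L0/L1/L2 = -/ACEHFG/- → run A
t=29: L0/L1/L2 = -/ACEHFG/- → run A
t=30: L0/L1/L2 = -/ACEHFG/- → run A
t=31: L0/L1/L2 = -/CEHFG/- → run C
t=32: L0/L1/L2 = -/CEHFG/- → run C
t=33: L0/L1/L2 = -/CEHFG/- → run C
t=34: L0/L1/L2 = -/EHFG/- → run E
t=35: L0/L1/L2 = -/EHFG/- → run E
t=36: L0/L1/L2 = -/EHFG/- → run E
t=37: L0/L1/L2 = -/EHFG/- → run E
t=38: L0/L1/L2 = -/HFG/- → run H
t=39: L0/L1/L2 = -/HFG/- → run H
t=40: L0/L1/L2 = -/HFG/- → run H
t=41: L0/L1/L2 = -/FG/- → run F
t=42: L0/L1/L2 = -/G/- → run G
t=43: (idle)
t=44: (idle)
t=45: (idle)
t=46: (idle)
t=47: (idle)
t=48: (idle)

context switches = 13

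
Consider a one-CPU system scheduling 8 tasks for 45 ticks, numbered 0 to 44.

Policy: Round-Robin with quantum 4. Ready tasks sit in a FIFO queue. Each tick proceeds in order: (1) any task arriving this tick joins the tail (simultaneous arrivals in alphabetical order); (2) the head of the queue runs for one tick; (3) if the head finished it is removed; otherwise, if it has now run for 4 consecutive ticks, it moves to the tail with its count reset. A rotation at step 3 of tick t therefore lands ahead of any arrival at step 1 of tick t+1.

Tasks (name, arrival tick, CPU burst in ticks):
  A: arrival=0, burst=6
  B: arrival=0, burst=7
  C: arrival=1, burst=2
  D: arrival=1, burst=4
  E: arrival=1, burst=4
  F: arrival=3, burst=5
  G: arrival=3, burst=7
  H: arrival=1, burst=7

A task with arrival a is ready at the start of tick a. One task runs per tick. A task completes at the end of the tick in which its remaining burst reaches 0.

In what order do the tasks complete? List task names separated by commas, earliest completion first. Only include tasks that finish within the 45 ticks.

completion order = C, D, E, A, B, H, F, G

t=0: queue=[A,B] q_used=0 → run A
t=1: queue=[A,B,C,D,E,H] q_used=1 → run A
t=2: queue=[A,B,C,D,E,H] q_used=2 → run A
t=3: queue=[A,B,C,D,E,H,F,G] q_used=3 → run A
t=4: queue=[B,C,D,E,H,F,G,A] q_used=0 → run B
t=5: queue=[B,C,D,E,H,F,G,A] q_used=1 → run B
t=6: queue=[B,C,D,E,H,F,G,A] q_used=2 → run B
t=7: queue=[B,C,D,E,H,F,G,A] q_used=3 → run B
t=8: queue=[C,D,E,H,F,G,A,B] q_used=0 → run C
t=9: queue=[C,D,E,H,F,G,A,B] q_used=1 → run C
t=10: queue=[D,E,H,F,G,A,B] q_used=0 → run D
t=11: queue=[D,E,H,F,G,A,B] q_used=1 → run D
t=12: queue=[D,E,H,F,G,A,B] q_used=2 → run D
t=13: queue=[D,E,H,F,G,A,B] q_used=3 → run D
t=14: queue=[E,H,F,G,A,B] q_used=0 → run E
t=15: queue=[E,H,F,G,A,B] q_used=1 → run E
t=16: queue=[E,H,F,G,A,B] q_used=2 → run E
t=17: queue=[E,H,F,G,A,B] q_used=3 → run E
t=18: queue=[H,F,G,A,B] q_used=0 → run H
t=19: queue=[H,F,G,A,B] q_used=1 → run H
t=20: queue=[H,F,G,A,B] q_used=2 → run H
t=21: queue=[H,F,G,A,B] q_used=3 → run H
t=22: queue=[F,G,A,B,H] q_used=0 → run F
t=23: queue=[F,G,A,B,H] q_used=1 → run F
t=24: queue=[F,G,A,B,H] q_used=2 → run F
t=25: queue=[F,G,A,B,H] q_used=3 → run F
t=26: queue=[G,A,B,H,F] q_used=0 → run G
t=27: queue=[G,A,B,H,F] q_used=1 → run G
t=28: queue=[G,A,B,H,F] q_used=2 → run G
t=29: queue=[G,A,B,H,F] q_used=3 → run G
t=30: queue=[A,B,H,F,G] q_used=0 → run A
t=31: queue=[A,B,H,F,G] q_used=1 → run A
t=32: queue=[B,H,F,G] q_used=0 → run B
t=33: queue=[B,H,F,G] q_used=1 → run B
t=34: queue=[B,H,F,G] q_used=2 → run B
t=35: queue=[H,F,G] q_used=0 → run H
t=36: queue=[H,F,G] q_used=1 → run H
t=37: queue=[H,F,G] q_used=2 → run H
t=38: queue=[F,G] q_used=0 → run F
t=39: queue=[G] q_used=0 → run G
t=40: queue=[G] q_used=1 → run G
t=41: queue=[G] q_used=2 → run G
t=42: (idle)
t=43: (idle)
t=44: (idle)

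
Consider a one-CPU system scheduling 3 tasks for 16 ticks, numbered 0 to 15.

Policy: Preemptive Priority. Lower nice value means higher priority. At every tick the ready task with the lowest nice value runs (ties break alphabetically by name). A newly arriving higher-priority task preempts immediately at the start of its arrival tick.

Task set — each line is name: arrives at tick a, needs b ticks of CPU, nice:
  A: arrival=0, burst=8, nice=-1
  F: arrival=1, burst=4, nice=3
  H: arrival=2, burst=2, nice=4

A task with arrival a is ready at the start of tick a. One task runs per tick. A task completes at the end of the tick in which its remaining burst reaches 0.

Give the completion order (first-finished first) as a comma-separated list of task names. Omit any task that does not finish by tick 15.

completion order = A, F, H

t=0: ready={A} → run A
t=1: ready={A,F} → run A
t=2: ready={A,F,H} → run A
t=3: ready={A,F,H} → run A
t=4: ready={A,F,H} → run A
t=5: ready={A,F,H} → run A
t=6: ready={A,F,H} → run A
t=7: ready={A,F,H} → run A
t=8: ready={F,H} → run F
t=9: ready={F,H} → run F
t=10: ready={F,H} → run F
t=11: ready={F,H} → run F
t=12: ready={H} → run H
t=13: ready={H} → run H
t=14: (idle)
t=15: (idle)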